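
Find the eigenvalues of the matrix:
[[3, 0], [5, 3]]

Characteristic equation: det(A - λI) = 0
λ² - (trace)λ + (det) = 0
trace = 3 + 3 = 6, det = (3)(3) - (0)(5) = 9
λ² - (6)λ + (9) = 0
λ = (6 ± √((6)² - 4·(9))) / 2 = (6 ± √0) / 2
Solving: λ = 3, 3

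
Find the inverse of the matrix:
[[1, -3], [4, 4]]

For [[a,b],[c,d]], inverse = (1/det)·[[d,-b],[-c,a]]
det = (1)(4) - (-3)(4) = 4 - -12 = 16
Inverse = (1/16)·[[4, 3], [-4, 1]]
= [[1/4, 3/16], [-1/4, 1/16]]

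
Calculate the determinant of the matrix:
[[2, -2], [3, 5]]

For a 2×2 matrix [[a, b], [c, d]], det = ad - bc
det = (2)(5) - (-2)(3) = 10 - -6 = 16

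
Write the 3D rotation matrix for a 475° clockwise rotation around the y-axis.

Rotation matrix for clockwise 475° around y-axis:
A clockwise rotation by 475° is a counterclockwise rotation by -475°.
cos(-475°) = -0.4226, sin(-475°) = -0.9063
Result: [[-0.4226, 0, -0.9063], [0, 1, 0], [0.9063, 0, -0.4226]]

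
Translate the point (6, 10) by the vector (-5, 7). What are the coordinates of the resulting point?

Translation by (-5, 7) (homogeneous matrix [[1, 0, -5], [0, 1, 7], [0, 0, 1]]):
x' = 6 + -5 = 1
y' = 10 + 7 = 17
Result: (1, 17)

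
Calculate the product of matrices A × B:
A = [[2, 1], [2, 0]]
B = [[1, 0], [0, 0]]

Matrix multiplication:
C[0][0] = 2×1 + 1×0 = 2
C[0][1] = 2×0 + 1×0 = 0
C[1][0] = 2×1 + 0×0 = 2
C[1][1] = 2×0 + 0×0 = 0
Result: [[2, 0], [2, 0]]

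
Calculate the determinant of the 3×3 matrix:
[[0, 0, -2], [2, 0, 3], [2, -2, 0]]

Expansion along first row:
det = 0·det([[0,3],[-2,0]]) - 0·det([[2,3],[2,0]]) + -2·det([[2,0],[2,-2]])
    = 0·(0·0 - 3·-2) - 0·(2·0 - 3·2) + -2·(2·-2 - 0·2)
    = 0·6 - 0·-6 + -2·-4
    = 0 + 0 + 8 = 8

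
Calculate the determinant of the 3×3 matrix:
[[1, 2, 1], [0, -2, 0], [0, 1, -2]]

Expansion along first row:
det = 1·det([[-2,0],[1,-2]]) - 2·det([[0,0],[0,-2]]) + 1·det([[0,-2],[0,1]])
    = 1·(-2·-2 - 0·1) - 2·(0·-2 - 0·0) + 1·(0·1 - -2·0)
    = 1·4 - 2·0 + 1·0
    = 4 + 0 + 0 = 4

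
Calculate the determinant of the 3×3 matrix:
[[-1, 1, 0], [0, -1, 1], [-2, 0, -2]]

Expansion along first row:
det = -1·det([[-1,1],[0,-2]]) - 1·det([[0,1],[-2,-2]]) + 0·det([[0,-1],[-2,0]])
    = -1·(-1·-2 - 1·0) - 1·(0·-2 - 1·-2) + 0·(0·0 - -1·-2)
    = -1·2 - 1·2 + 0·-2
    = -2 + -2 + 0 = -4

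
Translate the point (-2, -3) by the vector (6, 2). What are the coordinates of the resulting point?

Translation by (6, 2) (homogeneous matrix [[1, 0, 6], [0, 1, 2], [0, 0, 1]]):
x' = -2 + 6 = 4
y' = -3 + 2 = -1
Result: (4, -1)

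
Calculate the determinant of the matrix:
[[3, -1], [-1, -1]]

For a 2×2 matrix [[a, b], [c, d]], det = ad - bc
det = (3)(-1) - (-1)(-1) = -3 - 1 = -4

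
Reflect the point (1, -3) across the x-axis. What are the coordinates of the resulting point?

Reflection across x-axis: (1, -3) → (1, 3)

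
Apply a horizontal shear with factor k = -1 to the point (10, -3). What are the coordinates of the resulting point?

Shear matrix for horizontal shear with factor k = -1:
[[1, -1], [0, 1]]
Result: (10, -3) → (13, -3)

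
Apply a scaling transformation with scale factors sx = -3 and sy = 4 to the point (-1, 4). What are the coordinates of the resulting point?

Scaling matrix:
[[-3, 0], [0, 4]]
Result: (-1 × -3, 4 × 4) = (3, 16)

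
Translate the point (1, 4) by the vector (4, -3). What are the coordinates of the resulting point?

Translation by (4, -3) (homogeneous matrix [[1, 0, 4], [0, 1, -3], [0, 0, 1]]):
x' = 1 + 4 = 5
y' = 4 + -3 = 1
Result: (5, 1)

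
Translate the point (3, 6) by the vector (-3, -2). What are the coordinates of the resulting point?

Translation by (-3, -2) (homogeneous matrix [[1, 0, -3], [0, 1, -2], [0, 0, 1]]):
x' = 3 + -3 = 0
y' = 6 + -2 = 4
Result: (0, 4)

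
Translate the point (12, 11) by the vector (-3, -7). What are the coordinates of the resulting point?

Translation by (-3, -7) (homogeneous matrix [[1, 0, -3], [0, 1, -7], [0, 0, 1]]):
x' = 12 + -3 = 9
y' = 11 + -7 = 4
Result: (9, 4)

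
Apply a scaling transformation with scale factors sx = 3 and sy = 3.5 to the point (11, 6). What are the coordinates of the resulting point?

Scaling matrix:
[[3, 0], [0, 3.50]]
Result: (11 × 3, 6 × 3.5) = (33, 21)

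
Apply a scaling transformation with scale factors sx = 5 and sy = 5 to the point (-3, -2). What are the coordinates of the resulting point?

Scaling matrix:
[[5, 0], [0, 5]]
Result: (-3 × 5, -2 × 5) = (-15, -10)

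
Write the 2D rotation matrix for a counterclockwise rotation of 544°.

Rotation matrix formula: [[cos θ, -sin θ], [sin θ, cos θ]]
For θ = 544°:
cos(544°) = -0.9976
sin(544°) = -0.0698
Result: [[-0.9976, 0.0698], [-0.0698, -0.9976]]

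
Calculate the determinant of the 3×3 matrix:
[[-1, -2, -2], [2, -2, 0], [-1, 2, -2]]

Expansion along first row:
det = -1·det([[-2,0],[2,-2]]) - -2·det([[2,0],[-1,-2]]) + -2·det([[2,-2],[-1,2]])
    = -1·(-2·-2 - 0·2) - -2·(2·-2 - 0·-1) + -2·(2·2 - -2·-1)
    = -1·4 - -2·-4 + -2·2
    = -4 + -8 + -4 = -16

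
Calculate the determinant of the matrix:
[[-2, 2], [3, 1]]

For a 2×2 matrix [[a, b], [c, d]], det = ad - bc
det = (-2)(1) - (2)(3) = -2 - 6 = -8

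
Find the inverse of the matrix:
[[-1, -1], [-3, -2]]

For [[a,b],[c,d]], inverse = (1/det)·[[d,-b],[-c,a]]
det = (-1)(-2) - (-1)(-3) = 2 - 3 = -1
Inverse = (1/-1)·[[-2, 1], [3, -1]]
= [[2, -1], [-3, 1]]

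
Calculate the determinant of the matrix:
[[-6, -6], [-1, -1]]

For a 2×2 matrix [[a, b], [c, d]], det = ad - bc
det = (-6)(-1) - (-6)(-1) = 6 - 6 = 0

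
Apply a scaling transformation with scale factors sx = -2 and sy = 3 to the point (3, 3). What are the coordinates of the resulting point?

Scaling matrix:
[[-2, 0], [0, 3]]
Result: (3 × -2, 3 × 3) = (-6, 9)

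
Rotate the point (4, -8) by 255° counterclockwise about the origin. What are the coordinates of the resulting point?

Rotation matrix for 255°: [[cos 255°, -sin 255°], [sin 255°, cos 255°]] ≈ [[-0.258819, 0.965926], [-0.965926, -0.258819]]
[[-0.258819, 0.965926], [-0.965926, -0.258819]] × [4, -8]ᵀ ≈ [-8.7627, -1.7932]ᵀ
Result: (-8.7627, -1.7932)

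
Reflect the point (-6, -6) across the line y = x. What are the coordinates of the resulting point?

Reflection across line y = x: (-6, -6) → (-6, -6)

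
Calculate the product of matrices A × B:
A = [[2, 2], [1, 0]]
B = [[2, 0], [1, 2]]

Matrix multiplication:
C[0][0] = 2×2 + 2×1 = 6
C[0][1] = 2×0 + 2×2 = 4
C[1][0] = 1×2 + 0×1 = 2
C[1][1] = 1×0 + 0×2 = 0
Result: [[6, 4], [2, 0]]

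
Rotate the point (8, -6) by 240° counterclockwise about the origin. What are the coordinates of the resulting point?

Rotation matrix for 240°: [[cos 240°, -sin 240°], [sin 240°, cos 240°]] ≈ [[-0.500000, 0.866025], [-0.866025, -0.500000]]
[[-0.500000, 0.866025], [-0.866025, -0.500000]] × [8, -6]ᵀ ≈ [-9.1962, -3.9282]ᵀ
Result: (-9.1962, -3.9282)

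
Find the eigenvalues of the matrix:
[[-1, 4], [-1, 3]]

Characteristic equation: det(A - λI) = 0
λ² - (trace)λ + (det) = 0
trace = -1 + 3 = 2, det = (-1)(3) - (4)(-1) = 1
λ² - (2)λ + (1) = 0
λ = (2 ± √((2)² - 4·(1))) / 2 = (2 ± √0) / 2
Solving: λ = 1, 1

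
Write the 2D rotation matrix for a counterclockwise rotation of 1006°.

Rotation matrix formula: [[cos θ, -sin θ], [sin θ, cos θ]]
For θ = 1006°:
cos(1006°) = 0.2756
sin(1006°) = -0.9613
Result: [[0.2756, 0.9613], [-0.9613, 0.2756]]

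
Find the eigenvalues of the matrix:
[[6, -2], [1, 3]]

Characteristic equation: det(A - λI) = 0
λ² - (trace)λ + (det) = 0
trace = 6 + 3 = 9, det = (6)(3) - (-2)(1) = 20
λ² - (9)λ + (20) = 0
λ = (9 ± √((9)² - 4·(20))) / 2 = (9 ± √1) / 2
Solving: λ = 4, 5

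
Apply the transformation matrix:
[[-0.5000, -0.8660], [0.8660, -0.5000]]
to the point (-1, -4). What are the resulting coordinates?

Matrix multiplication:
[[-0.5000, -0.8660], [0.8660, -0.5000]] × [-1, -4]ᵀ
= [(-0.5000)(-1) + (-0.8660)(-4), (0.8660)(-1) + (-0.5000)(-4)]ᵀ
= [3.9640, 1.1340]ᵀ
Result: (3.9640, 1.1340)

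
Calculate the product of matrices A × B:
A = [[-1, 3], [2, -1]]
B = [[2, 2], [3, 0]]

Matrix multiplication:
C[0][0] = -1×2 + 3×3 = 7
C[0][1] = -1×2 + 3×0 = -2
C[1][0] = 2×2 + -1×3 = 1
C[1][1] = 2×2 + -1×0 = 4
Result: [[7, -2], [1, 4]]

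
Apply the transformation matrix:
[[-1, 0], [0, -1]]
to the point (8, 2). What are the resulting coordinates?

Matrix multiplication:
[[-1, 0], [0, -1]] × [8, 2]ᵀ
= [(-1)(8) + (0)(2), (0)(8) + (-1)(2)]ᵀ
= [-8, -2]ᵀ
Result: (-8, -2)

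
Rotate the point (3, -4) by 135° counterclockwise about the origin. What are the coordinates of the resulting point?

Rotation matrix for 135°: [[cos 135°, -sin 135°], [sin 135°, cos 135°]] ≈ [[-0.707107, -0.707107], [0.707107, -0.707107]]
[[-0.707107, -0.707107], [0.707107, -0.707107]] × [3, -4]ᵀ ≈ [0.7071, 4.9497]ᵀ
Result: (0.7071, 4.9497)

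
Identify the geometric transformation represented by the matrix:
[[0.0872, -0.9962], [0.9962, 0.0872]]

This matrix represents: rotation by 85° counterclockwise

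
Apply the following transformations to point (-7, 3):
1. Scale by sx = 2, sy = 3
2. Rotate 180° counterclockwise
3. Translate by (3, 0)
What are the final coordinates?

Step 1: Scale → (-14, 9)
Step 2: Rotate 180° → (14, -9)
Step 3: Translate → (17, -9)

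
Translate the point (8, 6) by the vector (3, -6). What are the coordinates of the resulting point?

Translation by (3, -6) (homogeneous matrix [[1, 0, 3], [0, 1, -6], [0, 0, 1]]):
x' = 8 + 3 = 11
y' = 6 + -6 = 0
Result: (11, 0)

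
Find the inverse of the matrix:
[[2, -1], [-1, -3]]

For [[a,b],[c,d]], inverse = (1/det)·[[d,-b],[-c,a]]
det = (2)(-3) - (-1)(-1) = -6 - 1 = -7
Inverse = (1/-7)·[[-3, 1], [1, 2]]
= [[3/7, -1/7], [-1/7, -2/7]]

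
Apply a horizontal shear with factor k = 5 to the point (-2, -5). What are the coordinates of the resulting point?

Shear matrix for horizontal shear with factor k = 5:
[[1, 5], [0, 1]]
Result: (-2, -5) → (-27, -5)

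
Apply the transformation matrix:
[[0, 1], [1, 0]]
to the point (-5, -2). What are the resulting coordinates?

Matrix multiplication:
[[0, 1], [1, 0]] × [-5, -2]ᵀ
= [(0)(-5) + (1)(-2), (1)(-5) + (0)(-2)]ᵀ
= [-2, -5]ᵀ
Result: (-2, -5)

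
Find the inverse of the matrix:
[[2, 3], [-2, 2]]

For [[a,b],[c,d]], inverse = (1/det)·[[d,-b],[-c,a]]
det = (2)(2) - (3)(-2) = 4 - -6 = 10
Inverse = (1/10)·[[2, -3], [2, 2]]
= [[1/5, -3/10], [1/5, 1/5]]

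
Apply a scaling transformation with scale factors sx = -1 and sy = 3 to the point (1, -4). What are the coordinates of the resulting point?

Scaling matrix:
[[-1, 0], [0, 3]]
Result: (1 × -1, -4 × 3) = (-1, -12)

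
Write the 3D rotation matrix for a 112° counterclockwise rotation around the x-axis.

Rotation matrix for counterclockwise 112° around x-axis:
cos(112°) = -0.3746, sin(112°) = 0.9272
Result: [[1, 0, 0], [0, -0.3746, -0.9272], [0, 0.9272, -0.3746]]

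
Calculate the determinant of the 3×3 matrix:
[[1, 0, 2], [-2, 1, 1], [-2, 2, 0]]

Expansion along first row:
det = 1·det([[1,1],[2,0]]) - 0·det([[-2,1],[-2,0]]) + 2·det([[-2,1],[-2,2]])
    = 1·(1·0 - 1·2) - 0·(-2·0 - 1·-2) + 2·(-2·2 - 1·-2)
    = 1·-2 - 0·2 + 2·-2
    = -2 + 0 + -4 = -6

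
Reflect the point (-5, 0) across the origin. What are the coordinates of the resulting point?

Reflection across origin: (-5, 0) → (5, 0)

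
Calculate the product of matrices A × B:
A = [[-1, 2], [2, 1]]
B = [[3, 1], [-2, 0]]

Matrix multiplication:
C[0][0] = -1×3 + 2×-2 = -7
C[0][1] = -1×1 + 2×0 = -1
C[1][0] = 2×3 + 1×-2 = 4
C[1][1] = 2×1 + 1×0 = 2
Result: [[-7, -1], [4, 2]]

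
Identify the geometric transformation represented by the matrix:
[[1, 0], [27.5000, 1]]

This matrix represents: vertical shear with factor 27.5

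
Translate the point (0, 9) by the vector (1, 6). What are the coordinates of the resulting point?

Translation by (1, 6) (homogeneous matrix [[1, 0, 1], [0, 1, 6], [0, 0, 1]]):
x' = 0 + 1 = 1
y' = 9 + 6 = 15
Result: (1, 15)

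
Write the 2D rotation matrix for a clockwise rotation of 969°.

Rotation matrix formula: [[cos θ, -sin θ], [sin θ, cos θ]]
A clockwise rotation by 969° is equivalent to a counterclockwise rotation by -969°.
For θ = -969°:
cos(-969°) = -0.3584
sin(-969°) = 0.9336
Result: [[-0.3584, -0.9336], [0.9336, -0.3584]]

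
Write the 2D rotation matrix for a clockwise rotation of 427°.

Rotation matrix formula: [[cos θ, -sin θ], [sin θ, cos θ]]
A clockwise rotation by 427° is equivalent to a counterclockwise rotation by -427°.
For θ = -427°:
cos(-427°) = 0.3907
sin(-427°) = -0.9205
Result: [[0.3907, 0.9205], [-0.9205, 0.3907]]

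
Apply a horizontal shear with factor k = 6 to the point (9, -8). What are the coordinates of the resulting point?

Shear matrix for horizontal shear with factor k = 6:
[[1, 6], [0, 1]]
Result: (9, -8) → (-39, -8)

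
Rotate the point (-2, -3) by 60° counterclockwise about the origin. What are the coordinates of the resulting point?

Rotation matrix for 60°: [[cos 60°, -sin 60°], [sin 60°, cos 60°]] ≈ [[0.500000, -0.866025], [0.866025, 0.500000]]
[[0.500000, -0.866025], [0.866025, 0.500000]] × [-2, -3]ᵀ ≈ [1.5981, -3.2321]ᵀ
Result: (1.5981, -3.2321)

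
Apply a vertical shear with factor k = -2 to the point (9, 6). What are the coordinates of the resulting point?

Shear matrix for vertical shear with factor k = -2:
[[1, 0], [-2, 1]]
Result: (9, 6) → (9, -12)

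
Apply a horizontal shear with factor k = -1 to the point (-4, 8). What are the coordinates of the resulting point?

Shear matrix for horizontal shear with factor k = -1:
[[1, -1], [0, 1]]
Result: (-4, 8) → (-12, 8)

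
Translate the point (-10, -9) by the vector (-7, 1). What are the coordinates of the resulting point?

Translation by (-7, 1) (homogeneous matrix [[1, 0, -7], [0, 1, 1], [0, 0, 1]]):
x' = -10 + -7 = -17
y' = -9 + 1 = -8
Result: (-17, -8)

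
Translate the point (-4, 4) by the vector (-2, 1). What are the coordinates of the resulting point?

Translation by (-2, 1) (homogeneous matrix [[1, 0, -2], [0, 1, 1], [0, 0, 1]]):
x' = -4 + -2 = -6
y' = 4 + 1 = 5
Result: (-6, 5)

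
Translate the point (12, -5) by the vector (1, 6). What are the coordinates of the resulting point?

Translation by (1, 6) (homogeneous matrix [[1, 0, 1], [0, 1, 6], [0, 0, 1]]):
x' = 12 + 1 = 13
y' = -5 + 6 = 1
Result: (13, 1)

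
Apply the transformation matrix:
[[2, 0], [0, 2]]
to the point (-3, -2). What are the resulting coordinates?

Matrix multiplication:
[[2, 0], [0, 2]] × [-3, -2]ᵀ
= [(2)(-3) + (0)(-2), (0)(-3) + (2)(-2)]ᵀ
= [-6, -4]ᵀ
Result: (-6, -4)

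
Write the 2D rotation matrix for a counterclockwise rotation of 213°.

Rotation matrix formula: [[cos θ, -sin θ], [sin θ, cos θ]]
For θ = 213°:
cos(213°) = -0.8387
sin(213°) = -0.5446
Result: [[-0.8387, 0.5446], [-0.5446, -0.8387]]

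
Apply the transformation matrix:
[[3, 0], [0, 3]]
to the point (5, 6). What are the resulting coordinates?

Matrix multiplication:
[[3, 0], [0, 3]] × [5, 6]ᵀ
= [(3)(5) + (0)(6), (0)(5) + (3)(6)]ᵀ
= [15, 18]ᵀ
Result: (15, 18)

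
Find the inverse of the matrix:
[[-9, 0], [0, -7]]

For [[a,b],[c,d]], inverse = (1/det)·[[d,-b],[-c,a]]
det = (-9)(-7) - (0)(0) = 63 - 0 = 63
Inverse = (1/63)·[[-7, 0], [0, -9]]
= [[-1/9, 0], [0, -1/7]]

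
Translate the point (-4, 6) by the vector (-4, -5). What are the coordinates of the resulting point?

Translation by (-4, -5) (homogeneous matrix [[1, 0, -4], [0, 1, -5], [0, 0, 1]]):
x' = -4 + -4 = -8
y' = 6 + -5 = 1
Result: (-8, 1)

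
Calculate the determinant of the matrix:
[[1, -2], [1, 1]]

For a 2×2 matrix [[a, b], [c, d]], det = ad - bc
det = (1)(1) - (-2)(1) = 1 - -2 = 3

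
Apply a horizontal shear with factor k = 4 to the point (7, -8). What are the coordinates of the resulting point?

Shear matrix for horizontal shear with factor k = 4:
[[1, 4], [0, 1]]
Result: (7, -8) → (-25, -8)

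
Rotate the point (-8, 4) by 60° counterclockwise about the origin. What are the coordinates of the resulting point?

Rotation matrix for 60°: [[cos 60°, -sin 60°], [sin 60°, cos 60°]] ≈ [[0.500000, -0.866025], [0.866025, 0.500000]]
[[0.500000, -0.866025], [0.866025, 0.500000]] × [-8, 4]ᵀ ≈ [-7.4641, -4.9282]ᵀ
Result: (-7.4641, -4.9282)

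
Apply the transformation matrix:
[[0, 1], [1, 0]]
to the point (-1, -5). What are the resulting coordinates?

Matrix multiplication:
[[0, 1], [1, 0]] × [-1, -5]ᵀ
= [(0)(-1) + (1)(-5), (1)(-1) + (0)(-5)]ᵀ
= [-5, -1]ᵀ
Result: (-5, -1)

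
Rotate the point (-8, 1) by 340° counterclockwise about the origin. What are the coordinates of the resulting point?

Rotation matrix for 340°: [[cos 340°, -sin 340°], [sin 340°, cos 340°]] ≈ [[0.939693, 0.342020], [-0.342020, 0.939693]]
[[0.939693, 0.342020], [-0.342020, 0.939693]] × [-8, 1]ᵀ ≈ [-7.1755, 3.6759]ᵀ
Result: (-7.1755, 3.6759)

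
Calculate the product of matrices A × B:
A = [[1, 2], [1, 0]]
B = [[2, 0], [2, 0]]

Matrix multiplication:
C[0][0] = 1×2 + 2×2 = 6
C[0][1] = 1×0 + 2×0 = 0
C[1][0] = 1×2 + 0×2 = 2
C[1][1] = 1×0 + 0×0 = 0
Result: [[6, 0], [2, 0]]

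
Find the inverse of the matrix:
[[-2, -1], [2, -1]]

For [[a,b],[c,d]], inverse = (1/det)·[[d,-b],[-c,a]]
det = (-2)(-1) - (-1)(2) = 2 - -2 = 4
Inverse = (1/4)·[[-1, 1], [-2, -2]]
= [[-1/4, 1/4], [-1/2, -1/2]]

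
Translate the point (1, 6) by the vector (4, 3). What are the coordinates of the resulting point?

Translation by (4, 3) (homogeneous matrix [[1, 0, 4], [0, 1, 3], [0, 0, 1]]):
x' = 1 + 4 = 5
y' = 6 + 3 = 9
Result: (5, 9)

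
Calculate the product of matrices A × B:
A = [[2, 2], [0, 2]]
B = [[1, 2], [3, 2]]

Matrix multiplication:
C[0][0] = 2×1 + 2×3 = 8
C[0][1] = 2×2 + 2×2 = 8
C[1][0] = 0×1 + 2×3 = 6
C[1][1] = 0×2 + 2×2 = 4
Result: [[8, 8], [6, 4]]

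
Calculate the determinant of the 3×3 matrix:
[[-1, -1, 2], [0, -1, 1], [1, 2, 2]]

Expansion along first row:
det = -1·det([[-1,1],[2,2]]) - -1·det([[0,1],[1,2]]) + 2·det([[0,-1],[1,2]])
    = -1·(-1·2 - 1·2) - -1·(0·2 - 1·1) + 2·(0·2 - -1·1)
    = -1·-4 - -1·-1 + 2·1
    = 4 + -1 + 2 = 5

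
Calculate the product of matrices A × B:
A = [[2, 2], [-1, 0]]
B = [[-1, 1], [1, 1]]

Matrix multiplication:
C[0][0] = 2×-1 + 2×1 = 0
C[0][1] = 2×1 + 2×1 = 4
C[1][0] = -1×-1 + 0×1 = 1
C[1][1] = -1×1 + 0×1 = -1
Result: [[0, 4], [1, -1]]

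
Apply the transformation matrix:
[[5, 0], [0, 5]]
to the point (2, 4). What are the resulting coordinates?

Matrix multiplication:
[[5, 0], [0, 5]] × [2, 4]ᵀ
= [(5)(2) + (0)(4), (0)(2) + (5)(4)]ᵀ
= [10, 20]ᵀ
Result: (10, 20)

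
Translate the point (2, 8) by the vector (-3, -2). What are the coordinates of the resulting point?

Translation by (-3, -2) (homogeneous matrix [[1, 0, -3], [0, 1, -2], [0, 0, 1]]):
x' = 2 + -3 = -1
y' = 8 + -2 = 6
Result: (-1, 6)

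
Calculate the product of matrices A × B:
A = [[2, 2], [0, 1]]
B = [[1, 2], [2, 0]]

Matrix multiplication:
C[0][0] = 2×1 + 2×2 = 6
C[0][1] = 2×2 + 2×0 = 4
C[1][0] = 0×1 + 1×2 = 2
C[1][1] = 0×2 + 1×0 = 0
Result: [[6, 4], [2, 0]]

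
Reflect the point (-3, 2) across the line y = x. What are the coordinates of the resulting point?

Reflection across line y = x: (-3, 2) → (2, -3)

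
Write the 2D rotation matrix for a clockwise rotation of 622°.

Rotation matrix formula: [[cos θ, -sin θ], [sin θ, cos θ]]
A clockwise rotation by 622° is equivalent to a counterclockwise rotation by -622°.
For θ = -622°:
cos(-622°) = -0.1392
sin(-622°) = 0.9903
Result: [[-0.1392, -0.9903], [0.9903, -0.1392]]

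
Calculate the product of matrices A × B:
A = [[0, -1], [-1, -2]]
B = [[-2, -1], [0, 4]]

Matrix multiplication:
C[0][0] = 0×-2 + -1×0 = 0
C[0][1] = 0×-1 + -1×4 = -4
C[1][0] = -1×-2 + -2×0 = 2
C[1][1] = -1×-1 + -2×4 = -7
Result: [[0, -4], [2, -7]]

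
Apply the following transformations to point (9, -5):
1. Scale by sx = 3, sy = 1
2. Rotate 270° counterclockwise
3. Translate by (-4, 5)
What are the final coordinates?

Step 1: Scale → (27, -5)
Step 2: Rotate 270° → (-5, -27)
Step 3: Translate → (-9, -22)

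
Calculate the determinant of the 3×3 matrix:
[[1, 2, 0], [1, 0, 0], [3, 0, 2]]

Expansion along first row:
det = 1·det([[0,0],[0,2]]) - 2·det([[1,0],[3,2]]) + 0·det([[1,0],[3,0]])
    = 1·(0·2 - 0·0) - 2·(1·2 - 0·3) + 0·(1·0 - 0·3)
    = 1·0 - 2·2 + 0·0
    = 0 + -4 + 0 = -4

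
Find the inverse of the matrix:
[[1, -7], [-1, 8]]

For [[a,b],[c,d]], inverse = (1/det)·[[d,-b],[-c,a]]
det = (1)(8) - (-7)(-1) = 8 - 7 = 1
Inverse = [[8, 7], [1, 1]]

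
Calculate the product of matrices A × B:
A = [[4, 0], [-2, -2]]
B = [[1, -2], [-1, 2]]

Matrix multiplication:
C[0][0] = 4×1 + 0×-1 = 4
C[0][1] = 4×-2 + 0×2 = -8
C[1][0] = -2×1 + -2×-1 = 0
C[1][1] = -2×-2 + -2×2 = 0
Result: [[4, -8], [0, 0]]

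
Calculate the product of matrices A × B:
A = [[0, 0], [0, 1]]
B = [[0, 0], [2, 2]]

Matrix multiplication:
C[0][0] = 0×0 + 0×2 = 0
C[0][1] = 0×0 + 0×2 = 0
C[1][0] = 0×0 + 1×2 = 2
C[1][1] = 0×0 + 1×2 = 2
Result: [[0, 0], [2, 2]]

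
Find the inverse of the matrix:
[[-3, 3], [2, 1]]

For [[a,b],[c,d]], inverse = (1/det)·[[d,-b],[-c,a]]
det = (-3)(1) - (3)(2) = -3 - 6 = -9
Inverse = (1/-9)·[[1, -3], [-2, -3]]
= [[-1/9, 1/3], [2/9, 1/3]]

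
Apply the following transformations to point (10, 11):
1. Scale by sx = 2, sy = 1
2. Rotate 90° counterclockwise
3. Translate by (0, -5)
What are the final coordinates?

Step 1: Scale → (20, 11)
Step 2: Rotate 90° → (-11, 20)
Step 3: Translate → (-11, 15)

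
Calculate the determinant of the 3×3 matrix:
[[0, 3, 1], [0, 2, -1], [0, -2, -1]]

Expansion along first row:
det = 0·det([[2,-1],[-2,-1]]) - 3·det([[0,-1],[0,-1]]) + 1·det([[0,2],[0,-2]])
    = 0·(2·-1 - -1·-2) - 3·(0·-1 - -1·0) + 1·(0·-2 - 2·0)
    = 0·-4 - 3·0 + 1·0
    = 0 + 0 + 0 = 0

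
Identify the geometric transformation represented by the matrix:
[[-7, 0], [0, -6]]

This matrix represents: non-uniform scaling by sx = -7, sy = -6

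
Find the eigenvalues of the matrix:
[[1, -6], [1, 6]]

Characteristic equation: det(A - λI) = 0
λ² - (trace)λ + (det) = 0
trace = 1 + 6 = 7, det = (1)(6) - (-6)(1) = 12
λ² - (7)λ + (12) = 0
λ = (7 ± √((7)² - 4·(12))) / 2 = (7 ± √1) / 2
Solving: λ = 3, 4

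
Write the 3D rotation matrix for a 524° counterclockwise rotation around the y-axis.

Rotation matrix for counterclockwise 524° around y-axis:
cos(524°) = -0.9613, sin(524°) = 0.2756
Result: [[-0.9613, 0, 0.2756], [0, 1, 0], [-0.2756, 0, -0.9613]]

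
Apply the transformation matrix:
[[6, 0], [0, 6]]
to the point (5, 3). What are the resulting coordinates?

Matrix multiplication:
[[6, 0], [0, 6]] × [5, 3]ᵀ
= [(6)(5) + (0)(3), (0)(5) + (6)(3)]ᵀ
= [30, 18]ᵀ
Result: (30, 18)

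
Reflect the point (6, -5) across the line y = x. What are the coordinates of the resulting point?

Reflection across line y = x: (6, -5) → (-5, 6)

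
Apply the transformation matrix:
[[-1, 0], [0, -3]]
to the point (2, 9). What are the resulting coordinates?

Matrix multiplication:
[[-1, 0], [0, -3]] × [2, 9]ᵀ
= [(-1)(2) + (0)(9), (0)(2) + (-3)(9)]ᵀ
= [-2, -27]ᵀ
Result: (-2, -27)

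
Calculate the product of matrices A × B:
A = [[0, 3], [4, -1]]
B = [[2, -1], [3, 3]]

Matrix multiplication:
C[0][0] = 0×2 + 3×3 = 9
C[0][1] = 0×-1 + 3×3 = 9
C[1][0] = 4×2 + -1×3 = 5
C[1][1] = 4×-1 + -1×3 = -7
Result: [[9, 9], [5, -7]]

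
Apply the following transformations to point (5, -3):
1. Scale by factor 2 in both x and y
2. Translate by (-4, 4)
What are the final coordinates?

Step 1: Scale (5, -3) by 2 → (10, -6)
Step 2: Translate by (-4, 4) → (6, -2)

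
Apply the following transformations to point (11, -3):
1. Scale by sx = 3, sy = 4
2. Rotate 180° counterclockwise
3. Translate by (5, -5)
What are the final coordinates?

Step 1: Scale → (33, -12)
Step 2: Rotate 180° → (-33, 12)
Step 3: Translate → (-28, 7)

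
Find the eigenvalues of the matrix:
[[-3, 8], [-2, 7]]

Characteristic equation: det(A - λI) = 0
λ² - (trace)λ + (det) = 0
trace = -3 + 7 = 4, det = (-3)(7) - (8)(-2) = -5
λ² - (4)λ + (-5) = 0
λ = (4 ± √((4)² - 4·(-5))) / 2 = (4 ± √36) / 2
Solving: λ = -1, 5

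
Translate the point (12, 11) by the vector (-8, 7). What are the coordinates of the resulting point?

Translation by (-8, 7) (homogeneous matrix [[1, 0, -8], [0, 1, 7], [0, 0, 1]]):
x' = 12 + -8 = 4
y' = 11 + 7 = 18
Result: (4, 18)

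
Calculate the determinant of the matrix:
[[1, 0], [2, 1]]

For a 2×2 matrix [[a, b], [c, d]], det = ad - bc
det = (1)(1) - (0)(2) = 1 - 0 = 1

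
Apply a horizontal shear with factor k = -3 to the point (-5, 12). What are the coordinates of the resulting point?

Shear matrix for horizontal shear with factor k = -3:
[[1, -3], [0, 1]]
Result: (-5, 12) → (-41, 12)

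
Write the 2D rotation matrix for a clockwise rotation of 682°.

Rotation matrix formula: [[cos θ, -sin θ], [sin θ, cos θ]]
A clockwise rotation by 682° is equivalent to a counterclockwise rotation by -682°.
For θ = -682°:
cos(-682°) = 0.7880
sin(-682°) = 0.6157
Result: [[0.7880, -0.6157], [0.6157, 0.7880]]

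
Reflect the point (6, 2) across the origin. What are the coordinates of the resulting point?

Reflection across origin: (6, 2) → (-6, -2)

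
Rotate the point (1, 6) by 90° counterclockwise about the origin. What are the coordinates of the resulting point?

Rotation matrix for 90°: [[cos 90°, -sin 90°], [sin 90°, cos 90°]] = [[0, -1], [1, 0]]
[[0, -1], [1, 0]] × [1, 6]ᵀ = [-6, 1]ᵀ
Result: (-6, 1)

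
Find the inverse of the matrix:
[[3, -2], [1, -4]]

For [[a,b],[c,d]], inverse = (1/det)·[[d,-b],[-c,a]]
det = (3)(-4) - (-2)(1) = -12 - -2 = -10
Inverse = (1/-10)·[[-4, 2], [-1, 3]]
= [[2/5, -1/5], [1/10, -3/10]]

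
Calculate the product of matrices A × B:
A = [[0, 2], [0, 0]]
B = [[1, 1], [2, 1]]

Matrix multiplication:
C[0][0] = 0×1 + 2×2 = 4
C[0][1] = 0×1 + 2×1 = 2
C[1][0] = 0×1 + 0×2 = 0
C[1][1] = 0×1 + 0×1 = 0
Result: [[4, 2], [0, 0]]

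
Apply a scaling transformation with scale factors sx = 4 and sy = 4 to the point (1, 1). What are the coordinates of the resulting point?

Scaling matrix:
[[4, 0], [0, 4]]
Result: (1 × 4, 1 × 4) = (4, 4)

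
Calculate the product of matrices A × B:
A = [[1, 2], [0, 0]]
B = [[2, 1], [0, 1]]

Matrix multiplication:
C[0][0] = 1×2 + 2×0 = 2
C[0][1] = 1×1 + 2×1 = 3
C[1][0] = 0×2 + 0×0 = 0
C[1][1] = 0×1 + 0×1 = 0
Result: [[2, 3], [0, 0]]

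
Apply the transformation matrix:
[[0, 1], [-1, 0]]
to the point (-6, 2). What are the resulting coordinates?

Matrix multiplication:
[[0, 1], [-1, 0]] × [-6, 2]ᵀ
= [(0)(-6) + (1)(2), (-1)(-6) + (0)(2)]ᵀ
= [2, 6]ᵀ
Result: (2, 6)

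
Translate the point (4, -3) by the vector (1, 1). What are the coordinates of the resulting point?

Translation by (1, 1) (homogeneous matrix [[1, 0, 1], [0, 1, 1], [0, 0, 1]]):
x' = 4 + 1 = 5
y' = -3 + 1 = -2
Result: (5, -2)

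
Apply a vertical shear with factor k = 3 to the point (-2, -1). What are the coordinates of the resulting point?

Shear matrix for vertical shear with factor k = 3:
[[1, 0], [3, 1]]
Result: (-2, -1) → (-2, -7)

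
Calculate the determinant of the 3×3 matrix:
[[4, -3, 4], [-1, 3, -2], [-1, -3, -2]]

Expansion along first row:
det = 4·det([[3,-2],[-3,-2]]) - -3·det([[-1,-2],[-1,-2]]) + 4·det([[-1,3],[-1,-3]])
    = 4·(3·-2 - -2·-3) - -3·(-1·-2 - -2·-1) + 4·(-1·-3 - 3·-1)
    = 4·-12 - -3·0 + 4·6
    = -48 + 0 + 24 = -24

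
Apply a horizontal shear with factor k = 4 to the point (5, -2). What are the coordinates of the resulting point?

Shear matrix for horizontal shear with factor k = 4:
[[1, 4], [0, 1]]
Result: (5, -2) → (-3, -2)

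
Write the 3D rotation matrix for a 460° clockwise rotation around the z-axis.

Rotation matrix for clockwise 460° around z-axis:
A clockwise rotation by 460° is a counterclockwise rotation by -460°.
cos(-460°) = -0.1736, sin(-460°) = -0.9848
Result: [[-0.1736, 0.9848, 0], [-0.9848, -0.1736, 0], [0, 0, 1]]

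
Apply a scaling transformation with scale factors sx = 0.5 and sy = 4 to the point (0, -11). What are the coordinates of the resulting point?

Scaling matrix:
[[0.50, 0], [0, 4]]
Result: (0 × 0.5, -11 × 4) = (0, -44)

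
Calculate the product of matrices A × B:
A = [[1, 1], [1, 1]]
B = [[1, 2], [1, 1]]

Matrix multiplication:
C[0][0] = 1×1 + 1×1 = 2
C[0][1] = 1×2 + 1×1 = 3
C[1][0] = 1×1 + 1×1 = 2
C[1][1] = 1×2 + 1×1 = 3
Result: [[2, 3], [2, 3]]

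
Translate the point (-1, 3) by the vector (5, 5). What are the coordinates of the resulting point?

Translation by (5, 5) (homogeneous matrix [[1, 0, 5], [0, 1, 5], [0, 0, 1]]):
x' = -1 + 5 = 4
y' = 3 + 5 = 8
Result: (4, 8)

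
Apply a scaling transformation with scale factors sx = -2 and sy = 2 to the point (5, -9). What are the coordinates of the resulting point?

Scaling matrix:
[[-2, 0], [0, 2]]
Result: (5 × -2, -9 × 2) = (-10, -18)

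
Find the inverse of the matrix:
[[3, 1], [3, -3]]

For [[a,b],[c,d]], inverse = (1/det)·[[d,-b],[-c,a]]
det = (3)(-3) - (1)(3) = -9 - 3 = -12
Inverse = (1/-12)·[[-3, -1], [-3, 3]]
= [[1/4, 1/12], [1/4, -1/4]]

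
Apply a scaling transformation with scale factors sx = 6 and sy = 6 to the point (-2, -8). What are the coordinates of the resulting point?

Scaling matrix:
[[6, 0], [0, 6]]
Result: (-2 × 6, -8 × 6) = (-12, -48)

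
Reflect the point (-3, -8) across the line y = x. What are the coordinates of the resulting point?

Reflection across line y = x: (-3, -8) → (-8, -3)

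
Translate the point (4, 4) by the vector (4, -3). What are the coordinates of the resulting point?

Translation by (4, -3) (homogeneous matrix [[1, 0, 4], [0, 1, -3], [0, 0, 1]]):
x' = 4 + 4 = 8
y' = 4 + -3 = 1
Result: (8, 1)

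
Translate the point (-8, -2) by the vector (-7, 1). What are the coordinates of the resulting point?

Translation by (-7, 1) (homogeneous matrix [[1, 0, -7], [0, 1, 1], [0, 0, 1]]):
x' = -8 + -7 = -15
y' = -2 + 1 = -1
Result: (-15, -1)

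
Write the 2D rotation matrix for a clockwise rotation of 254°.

Rotation matrix formula: [[cos θ, -sin θ], [sin θ, cos θ]]
A clockwise rotation by 254° is equivalent to a counterclockwise rotation by -254°.
For θ = -254°:
cos(-254°) = -0.2756
sin(-254°) = 0.9613
Result: [[-0.2756, -0.9613], [0.9613, -0.2756]]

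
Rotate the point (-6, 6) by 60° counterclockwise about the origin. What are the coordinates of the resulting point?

Rotation matrix for 60°: [[cos 60°, -sin 60°], [sin 60°, cos 60°]] ≈ [[0.500000, -0.866025], [0.866025, 0.500000]]
[[0.500000, -0.866025], [0.866025, 0.500000]] × [-6, 6]ᵀ ≈ [-8.1962, -2.1962]ᵀ
Result: (-8.1962, -2.1962)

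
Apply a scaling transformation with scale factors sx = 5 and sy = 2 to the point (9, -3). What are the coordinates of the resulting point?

Scaling matrix:
[[5, 0], [0, 2]]
Result: (9 × 5, -3 × 2) = (45, -6)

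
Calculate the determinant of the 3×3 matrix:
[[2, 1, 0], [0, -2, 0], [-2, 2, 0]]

Expansion along first row:
det = 2·det([[-2,0],[2,0]]) - 1·det([[0,0],[-2,0]]) + 0·det([[0,-2],[-2,2]])
    = 2·(-2·0 - 0·2) - 1·(0·0 - 0·-2) + 0·(0·2 - -2·-2)
    = 2·0 - 1·0 + 0·-4
    = 0 + 0 + 0 = 0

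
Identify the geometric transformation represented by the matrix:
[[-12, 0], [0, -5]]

This matrix represents: non-uniform scaling by sx = -12, sy = -5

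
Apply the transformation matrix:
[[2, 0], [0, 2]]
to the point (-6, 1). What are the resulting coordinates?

Matrix multiplication:
[[2, 0], [0, 2]] × [-6, 1]ᵀ
= [(2)(-6) + (0)(1), (0)(-6) + (2)(1)]ᵀ
= [-12, 2]ᵀ
Result: (-12, 2)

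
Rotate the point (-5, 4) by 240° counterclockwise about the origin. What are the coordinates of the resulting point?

Rotation matrix for 240°: [[cos 240°, -sin 240°], [sin 240°, cos 240°]] ≈ [[-0.500000, 0.866025], [-0.866025, -0.500000]]
[[-0.500000, 0.866025], [-0.866025, -0.500000]] × [-5, 4]ᵀ ≈ [5.9641, 2.3301]ᵀ
Result: (5.9641, 2.3301)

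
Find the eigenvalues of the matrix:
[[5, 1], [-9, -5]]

Characteristic equation: det(A - λI) = 0
λ² - (trace)λ + (det) = 0
trace = 5 + -5 = 0, det = (5)(-5) - (1)(-9) = -16
λ² - (0)λ + (-16) = 0
λ = (0 ± √((0)² - 4·(-16))) / 2 = (0 ± √64) / 2
Solving: λ = -4, 4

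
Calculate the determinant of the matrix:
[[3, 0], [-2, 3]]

For a 2×2 matrix [[a, b], [c, d]], det = ad - bc
det = (3)(3) - (0)(-2) = 9 - 0 = 9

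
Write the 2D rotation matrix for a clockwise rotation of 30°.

Rotation matrix formula: [[cos θ, -sin θ], [sin θ, cos θ]]
A clockwise rotation by 30° is equivalent to a counterclockwise rotation by -30°.
For θ = -30°:
cos(-30°) = √3/2
sin(-30°) = -1/2
Result: [[√3/2, 1/2], [-1/2, √3/2]]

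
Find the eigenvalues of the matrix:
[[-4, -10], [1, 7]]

Characteristic equation: det(A - λI) = 0
λ² - (trace)λ + (det) = 0
trace = -4 + 7 = 3, det = (-4)(7) - (-10)(1) = -18
λ² - (3)λ + (-18) = 0
λ = (3 ± √((3)² - 4·(-18))) / 2 = (3 ± √81) / 2
Solving: λ = -3, 6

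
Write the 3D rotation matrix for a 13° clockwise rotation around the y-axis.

Rotation matrix for clockwise 13° around y-axis:
A clockwise rotation by 13° is a counterclockwise rotation by -13°.
cos(-13°) = 0.9744, sin(-13°) = -0.2250
Result: [[0.9744, 0, -0.2250], [0, 1, 0], [0.2250, 0, 0.9744]]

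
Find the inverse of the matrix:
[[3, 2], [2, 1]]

For [[a,b],[c,d]], inverse = (1/det)·[[d,-b],[-c,a]]
det = (3)(1) - (2)(2) = 3 - 4 = -1
Inverse = (1/-1)·[[1, -2], [-2, 3]]
= [[-1, 2], [2, -3]]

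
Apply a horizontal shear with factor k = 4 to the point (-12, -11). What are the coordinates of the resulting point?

Shear matrix for horizontal shear with factor k = 4:
[[1, 4], [0, 1]]
Result: (-12, -11) → (-56, -11)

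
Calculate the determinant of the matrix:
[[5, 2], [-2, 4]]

For a 2×2 matrix [[a, b], [c, d]], det = ad - bc
det = (5)(4) - (2)(-2) = 20 - -4 = 24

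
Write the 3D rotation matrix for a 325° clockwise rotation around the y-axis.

Rotation matrix for clockwise 325° around y-axis:
A clockwise rotation by 325° is a counterclockwise rotation by -325°.
cos(-325°) = 0.8192, sin(-325°) = 0.5736
Result: [[0.8192, 0, 0.5736], [0, 1, 0], [-0.5736, 0, 0.8192]]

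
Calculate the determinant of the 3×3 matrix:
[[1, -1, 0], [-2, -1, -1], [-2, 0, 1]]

Expansion along first row:
det = 1·det([[-1,-1],[0,1]]) - -1·det([[-2,-1],[-2,1]]) + 0·det([[-2,-1],[-2,0]])
    = 1·(-1·1 - -1·0) - -1·(-2·1 - -1·-2) + 0·(-2·0 - -1·-2)
    = 1·-1 - -1·-4 + 0·-2
    = -1 + -4 + 0 = -5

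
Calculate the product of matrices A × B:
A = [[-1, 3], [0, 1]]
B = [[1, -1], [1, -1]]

Matrix multiplication:
C[0][0] = -1×1 + 3×1 = 2
C[0][1] = -1×-1 + 3×-1 = -2
C[1][0] = 0×1 + 1×1 = 1
C[1][1] = 0×-1 + 1×-1 = -1
Result: [[2, -2], [1, -1]]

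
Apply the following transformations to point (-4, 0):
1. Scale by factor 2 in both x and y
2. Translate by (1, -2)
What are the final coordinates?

Step 1: Scale (-4, 0) by 2 → (-8, 0)
Step 2: Translate by (1, -2) → (-7, -2)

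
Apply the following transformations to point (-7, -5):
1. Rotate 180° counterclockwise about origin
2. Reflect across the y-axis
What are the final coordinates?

Step 1: Rotate 180° → (7, 5)
Step 2: Reflect across y-axis → (-7, 5)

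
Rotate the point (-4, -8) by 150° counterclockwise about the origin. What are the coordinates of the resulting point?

Rotation matrix for 150°: [[cos 150°, -sin 150°], [sin 150°, cos 150°]] ≈ [[-0.866025, -0.500000], [0.500000, -0.866025]]
[[-0.866025, -0.500000], [0.500000, -0.866025]] × [-4, -8]ᵀ ≈ [7.4641, 4.9282]ᵀ
Result: (7.4641, 4.9282)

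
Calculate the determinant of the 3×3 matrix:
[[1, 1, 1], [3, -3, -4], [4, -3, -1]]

Expansion along first row:
det = 1·det([[-3,-4],[-3,-1]]) - 1·det([[3,-4],[4,-1]]) + 1·det([[3,-3],[4,-3]])
    = 1·(-3·-1 - -4·-3) - 1·(3·-1 - -4·4) + 1·(3·-3 - -3·4)
    = 1·-9 - 1·13 + 1·3
    = -9 + -13 + 3 = -19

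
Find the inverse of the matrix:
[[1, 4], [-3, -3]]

For [[a,b],[c,d]], inverse = (1/det)·[[d,-b],[-c,a]]
det = (1)(-3) - (4)(-3) = -3 - -12 = 9
Inverse = (1/9)·[[-3, -4], [3, 1]]
= [[-1/3, -4/9], [1/3, 1/9]]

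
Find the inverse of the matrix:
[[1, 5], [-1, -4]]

For [[a,b],[c,d]], inverse = (1/det)·[[d,-b],[-c,a]]
det = (1)(-4) - (5)(-1) = -4 - -5 = 1
Inverse = [[-4, -5], [1, 1]]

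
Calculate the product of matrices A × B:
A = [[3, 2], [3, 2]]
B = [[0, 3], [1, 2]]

Matrix multiplication:
C[0][0] = 3×0 + 2×1 = 2
C[0][1] = 3×3 + 2×2 = 13
C[1][0] = 3×0 + 2×1 = 2
C[1][1] = 3×3 + 2×2 = 13
Result: [[2, 13], [2, 13]]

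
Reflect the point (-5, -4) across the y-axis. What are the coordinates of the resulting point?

Reflection across y-axis: (-5, -4) → (5, -4)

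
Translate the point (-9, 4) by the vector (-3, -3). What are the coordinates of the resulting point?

Translation by (-3, -3) (homogeneous matrix [[1, 0, -3], [0, 1, -3], [0, 0, 1]]):
x' = -9 + -3 = -12
y' = 4 + -3 = 1
Result: (-12, 1)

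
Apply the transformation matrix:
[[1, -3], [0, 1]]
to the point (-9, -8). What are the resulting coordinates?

Matrix multiplication:
[[1, -3], [0, 1]] × [-9, -8]ᵀ
= [(1)(-9) + (-3)(-8), (0)(-9) + (1)(-8)]ᵀ
= [15, -8]ᵀ
Result: (15, -8)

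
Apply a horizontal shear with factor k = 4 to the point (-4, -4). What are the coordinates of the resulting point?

Shear matrix for horizontal shear with factor k = 4:
[[1, 4], [0, 1]]
Result: (-4, -4) → (-20, -4)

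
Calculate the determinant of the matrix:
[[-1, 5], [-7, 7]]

For a 2×2 matrix [[a, b], [c, d]], det = ad - bc
det = (-1)(7) - (5)(-7) = -7 - -35 = 28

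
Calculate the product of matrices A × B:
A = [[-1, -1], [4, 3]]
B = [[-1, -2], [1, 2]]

Matrix multiplication:
C[0][0] = -1×-1 + -1×1 = 0
C[0][1] = -1×-2 + -1×2 = 0
C[1][0] = 4×-1 + 3×1 = -1
C[1][1] = 4×-2 + 3×2 = -2
Result: [[0, 0], [-1, -2]]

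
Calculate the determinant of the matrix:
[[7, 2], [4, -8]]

For a 2×2 matrix [[a, b], [c, d]], det = ad - bc
det = (7)(-8) - (2)(4) = -56 - 8 = -64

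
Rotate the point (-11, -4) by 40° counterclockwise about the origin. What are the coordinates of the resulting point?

Rotation matrix for 40°: [[cos 40°, -sin 40°], [sin 40°, cos 40°]] ≈ [[0.766044, -0.642788], [0.642788, 0.766044]]
[[0.766044, -0.642788], [0.642788, 0.766044]] × [-11, -4]ᵀ ≈ [-5.8553, -10.1348]ᵀ
Result: (-5.8553, -10.1348)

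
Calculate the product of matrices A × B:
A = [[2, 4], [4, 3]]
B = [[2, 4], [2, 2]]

Matrix multiplication:
C[0][0] = 2×2 + 4×2 = 12
C[0][1] = 2×4 + 4×2 = 16
C[1][0] = 4×2 + 3×2 = 14
C[1][1] = 4×4 + 3×2 = 22
Result: [[12, 16], [14, 22]]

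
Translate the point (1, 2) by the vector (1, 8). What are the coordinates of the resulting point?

Translation by (1, 8) (homogeneous matrix [[1, 0, 1], [0, 1, 8], [0, 0, 1]]):
x' = 1 + 1 = 2
y' = 2 + 8 = 10
Result: (2, 10)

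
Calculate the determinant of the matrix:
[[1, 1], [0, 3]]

For a 2×2 matrix [[a, b], [c, d]], det = ad - bc
det = (1)(3) - (1)(0) = 3 - 0 = 3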